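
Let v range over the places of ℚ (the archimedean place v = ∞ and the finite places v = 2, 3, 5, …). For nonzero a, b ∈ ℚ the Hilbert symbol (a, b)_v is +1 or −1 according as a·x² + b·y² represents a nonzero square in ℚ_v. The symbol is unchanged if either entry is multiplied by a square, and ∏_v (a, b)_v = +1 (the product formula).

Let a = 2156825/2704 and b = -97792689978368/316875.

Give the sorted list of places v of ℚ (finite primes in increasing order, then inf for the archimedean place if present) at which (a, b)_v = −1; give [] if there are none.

(a, b) ≡ (713, -48322149) mod (ℚ^×)²; places V = {2, 3, 5, 7, 11, 13, 19, 23, 29, 31, 41, ∞}.
(a,b)_29: α=0, u≡26; β=1, v≡6 (mod 29); (26|29)=-1, (6|29)=+1; sign (−1)^0·-1^1·+1^0 = -1.
(a,b)_7: α=0, u≡3; β=2, v≡6 (mod 7); (3|7)=-1, (6|7)=-1; sign (−1)^0·-1^2·-1^0 = +1.
(a,b)_3: α=0, u≡2; β=-1, v≡1 (mod 3); (2|3)=-1, (1|3)=+1; sign (−1)^0·-1^-1·+1^0 = -1.
(a,b)_13: α=-2, u≡7; β=-2, v≡6 (mod 13); (7|13)=-1, (6|13)=-1; sign (−1)^0·-1^-2·-1^-2 = +1.
(a,b)_31: α=1, u≡6; β=1, v≡20 (mod 31); (6|31)=-1, (20|31)=+1; sign (−1)^1·-1^1·+1^1 = +1.
(a,b)_11: α=2, u≡3; β=2, v≡4 (mod 11); (3|11)=+1, (4|11)=+1; sign (−1)^0·+1^2·+1^2 = +1.
(a,b)_5: α=2, u≡2; β=-4, v≡1 (mod 5); (2|5)=-1, (1|5)=+1; sign (−1)^0·-1^-4·+1^2 = +1.
(a,b)_2: α=-4, β=10; u≡1, v≡3 (mod 8); ε(u)ε(v)=0·1, αω(v)=-4·1, βω(u)=10·0; sum ≡ 0  ⇒  +1.
(a,b)_19: α=0, u≡13; β=1, v≡12 (mod 19); (13|19)=-1, (12|19)=-1; sign (−1)^0·-1^1·-1^0 = -1.
(a,b)_41: α=0, u≡31; β=1, v≡7 (mod 41); (31|41)=+1, (7|41)=-1; sign (−1)^0·+1^1·-1^0 = +1.
(a,b)_23: α=1, u≡18; β=1, v≡2 (mod 23); (18|23)=+1, (2|23)=+1; sign (−1)^1·+1^1·+1^1 = -1.
(a,b)_∞: sgn(713)=+, sgn(-48322149)=−, so +1.
(713, -48322149 / ℚ) ramifies at {3, 19, 23, 29}: a division algebra.

[3, 19, 23, 29]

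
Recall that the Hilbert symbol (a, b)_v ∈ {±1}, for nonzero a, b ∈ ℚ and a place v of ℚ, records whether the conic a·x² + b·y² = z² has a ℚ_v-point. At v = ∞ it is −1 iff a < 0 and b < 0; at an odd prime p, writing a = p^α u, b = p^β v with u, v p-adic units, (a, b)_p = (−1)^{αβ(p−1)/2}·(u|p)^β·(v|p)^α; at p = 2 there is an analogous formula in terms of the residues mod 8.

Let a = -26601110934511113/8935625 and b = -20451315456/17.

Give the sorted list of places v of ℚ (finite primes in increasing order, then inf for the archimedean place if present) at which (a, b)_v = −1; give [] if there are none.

[3, 7, 13, 17, 19, inf]

(a, b) ≡ (-969969, -138567) mod (ℚ^×)²; places V = {2, 3, 5, 7, 11, 13, 17, 19, 29, ∞}.
(a,b)_3: α=7, u≡2; β=5, v≡2 (mod 3); (2|3)=-1, (2|3)=-1; sign (−1)^1·-1^5·-1^7 = -1.
(a,b)_29: α=-2, u≡16; β=0, v≡25 (mod 29); (16|29)=+1, (25|29)=+1; sign (−1)^0·+1^0·+1^-2 = +1.
(a,b)_7: α=1, u≡5; β=0, v≡3 (mod 7); (5|7)=-1, (3|7)=-1; sign (−1)^0·-1^0·-1^1 = -1.
(a,b)_∞: sgn(-969969)=−, sgn(-138567)=−, so -1.
(a,b)_17: α=-1, u≡7; β=-1, v≡13 (mod 17); (7|17)=-1, (13|17)=+1; sign (−1)^0·-1^-1·+1^-1 = -1.
(a,b)_5: α=-4, u≡1; β=0, v≡2 (mod 5); (1|5)=+1, (2|5)=-1; sign (−1)^0·+1^0·-1^-4 = +1.
(a,b)_2: α=0, β=8; u≡7, v≡1 (mod 8); ε(u)ε(v)=1·0, αω(v)=0·0, βω(u)=8·0; sum ≡ 0  ⇒  +1.
(a,b)_11: α=7, u≡6; β=3, v≡3 (mod 11); (6|11)=-1, (3|11)=+1; sign (−1)^1·-1^3·+1^7 = +1.
(a,b)_19: α=3, u≡12; β=1, v≡13 (mod 19); (12|19)=-1, (13|19)=-1; sign (−1)^1·-1^1·-1^3 = -1.
(a,b)_13: α=1, u≡8; β=1, v≡10 (mod 13); (8|13)=-1, (10|13)=+1; sign (−1)^0·-1^1·+1^1 = -1.
Ram(-969969, -138567) = {3, 7, 13, 17, 19, ∞}; no ℚ_3-point on the conic.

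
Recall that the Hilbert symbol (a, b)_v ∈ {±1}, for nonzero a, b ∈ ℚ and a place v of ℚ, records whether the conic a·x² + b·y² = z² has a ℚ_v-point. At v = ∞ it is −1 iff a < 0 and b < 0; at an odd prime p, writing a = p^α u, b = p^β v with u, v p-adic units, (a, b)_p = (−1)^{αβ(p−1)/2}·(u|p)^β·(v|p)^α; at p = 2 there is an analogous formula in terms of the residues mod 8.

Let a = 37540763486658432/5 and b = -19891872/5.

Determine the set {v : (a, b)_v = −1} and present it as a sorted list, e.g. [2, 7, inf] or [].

Mod squares: a ≡ 7590, b ≡ -690690. Check v ∈ {∞, 2, 3, 5, 7, 11, 13, 23}.
v=3: a=3^7·(≡1), b=3^3·(≡2) mod 3; (1|3)=+1, (2|3)=-1; (−1)^{7·3·1}·(+1)^3·(-1)^7 = +1.
v=13: a=13^2·(≡8), b=13^1·(≡12) mod 13; (8|13)=-1, (12|13)=+1; (−1)^{2·1·6}·(-1)^1·(+1)^2 = -1.
v=2: v_2(a)=7, v_2(b)=5; units ≡ 3, 7 (mod 8); ε·ε+αω+βω = 1·1+7·0+5·1 ≡ 0  ⇒  (a,b)_2 = +1.
v=11: a=11^3·(≡10), b=11^1·(≡3) mod 11; (10|11)=-1, (3|11)=+1; (−1)^{3·1·5}·(-1)^1·(+1)^3 = +1.
v=23: a=23^3·(≡12), b=23^1·(≡1) mod 23; (12|23)=+1, (1|23)=+1; (−1)^{3·1·11}·(+1)^1·(+1)^3 = -1.
v=∞: 7590 > 0 and -690690 < 0  ⇒  (a,b)_∞ = +1.
v=5: a=5^-1·(≡2), b=5^-1·(≡3) mod 5; (2|5)=-1, (3|5)=-1; (−1)^{-1·-1·2}·(-1)^-1·(-1)^-1 = +1.
v=7: a=7^2·(≡4), b=7^1·(≡2) mod 7; (4|7)=+1, (2|7)=+1; (−1)^{2·1·3}·(+1)^1·(+1)^2 = +1.
|Ram(7590, -690690)| = 2, even; anisotropic at {13, 23}.

[13, 23]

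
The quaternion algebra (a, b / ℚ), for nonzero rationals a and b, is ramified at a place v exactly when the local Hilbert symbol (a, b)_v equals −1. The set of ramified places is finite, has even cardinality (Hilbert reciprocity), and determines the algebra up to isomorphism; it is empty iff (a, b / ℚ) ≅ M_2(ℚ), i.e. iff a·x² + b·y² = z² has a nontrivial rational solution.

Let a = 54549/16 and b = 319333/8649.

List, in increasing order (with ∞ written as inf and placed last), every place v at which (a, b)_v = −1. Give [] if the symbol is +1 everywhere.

Mod squares: a ≡ 6061, b ≡ 133. Check v ∈ {∞, 2, 3, 7, 11, 19, 29, 31}.
v=3: a=3^2·(≡1), b=3^-2·(≡1) mod 3; (1|3)=+1, (1|3)=+1; (−1)^{2·-2·1}·(+1)^-2·(+1)^2 = +1.
v=29: a=29^1·(≡7), b=29^0·(≡2) mod 29; (7|29)=+1, (2|29)=-1; (−1)^{1·0·14}·(+1)^0·(-1)^1 = -1.
v=31: a=31^0·(≡9), b=31^-2·(≡14) mod 31; (9|31)=+1, (14|31)=+1; (−1)^{0·-2·15}·(+1)^-2·(+1)^0 = +1.
v=∞: 6061 > 0 and 133 > 0  ⇒  (a,b)_∞ = +1.
v=7: a=7^0·(≡6), b=7^5·(≡3) mod 7; (6|7)=-1, (3|7)=-1; (−1)^{0·5·3}·(-1)^5·(-1)^0 = -1.
v=11: a=11^1·(≡4), b=11^0·(≡1) mod 11; (4|11)=+1, (1|11)=+1; (−1)^{1·0·5}·(+1)^0·(+1)^1 = +1.
v=19: a=19^1·(≡12), b=19^1·(≡17) mod 19; (12|19)=-1, (17|19)=+1; (−1)^{1·1·9}·(-1)^1·(+1)^1 = +1.
v=2: v_2(a)=-4, v_2(b)=0; units ≡ 5, 5 (mod 8); ε·ε+αω+βω = 0·0+-4·1+0·1 ≡ 0  ⇒  (a,b)_2 = +1.
(6061, 133 / ℚ) ramifies at {7, 29}: a division algebra.

[7, 29]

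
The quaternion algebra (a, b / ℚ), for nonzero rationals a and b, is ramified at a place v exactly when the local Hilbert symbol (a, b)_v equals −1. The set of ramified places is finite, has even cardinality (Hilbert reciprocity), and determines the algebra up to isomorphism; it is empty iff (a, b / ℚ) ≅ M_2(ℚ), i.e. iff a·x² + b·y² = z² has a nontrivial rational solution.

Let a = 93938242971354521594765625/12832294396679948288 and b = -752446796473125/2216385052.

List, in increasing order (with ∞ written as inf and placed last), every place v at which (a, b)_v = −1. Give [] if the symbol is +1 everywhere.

[2, 13]

Mod squares: a ≡ 130, b ≡ -91. Check v ∈ {∞, 2, 3, 5, 7, 11, 13, 17, 31, 41}.
v=31: a=31^-4·(≡3), b=31^-2·(≡19) mod 31; (3|31)=-1, (19|31)=+1; (−1)^{-4·-2·15}·(-1)^-2·(+1)^-4 = +1.
v=2: v_2(a)=-11, v_2(b)=-2; units ≡ 1, 5 (mod 8); ε·ε+αω+βω = 0·0+-11·1+-2·0 ≡ 1  ⇒  (a,b)_2 = -1.
v=∞: 130 > 0 and -91 < 0  ⇒  (a,b)_∞ = +1.
v=41: a=41^-4·(≡35), b=41^-2·(≡31) mod 41; (35|41)=-1, (31|41)=+1; (−1)^{-4·-2·20}·(-1)^-2·(+1)^-4 = +1.
v=5: a=5^7·(≡1), b=5^4·(≡4) mod 5; (1|5)=+1, (4|5)=+1; (−1)^{7·4·2}·(+1)^4·(+1)^7 = +1.
v=11: a=11^2·(≡3), b=11^0·(≡8) mod 11; (3|11)=+1, (8|11)=-1; (−1)^{2·0·5}·(+1)^0·(-1)^2 = +1.
v=3: a=3^8·(≡1), b=3^8·(≡2) mod 3; (1|3)=+1, (2|3)=-1; (−1)^{8·8·1}·(+1)^8·(-1)^8 = +1.
v=13: a=13^7·(≡4), b=13^3·(≡8) mod 13; (4|13)=+1, (8|13)=-1; (−1)^{7·3·6}·(+1)^3·(-1)^7 = -1.
v=17: a=17^6·(≡6), b=17^4·(≡7) mod 17; (6|17)=-1, (7|17)=-1; (−1)^{6·4·8}·(-1)^4·(-1)^6 = +1.
v=7: a=7^-4·(≡4), b=7^-3·(≡2) mod 7; (4|7)=+1, (2|7)=+1; (−1)^{-4·-3·3}·(+1)^-3·(+1)^-4 = +1.
Ram(130, -91) = {2, 13}; no ℚ_2-point on the conic.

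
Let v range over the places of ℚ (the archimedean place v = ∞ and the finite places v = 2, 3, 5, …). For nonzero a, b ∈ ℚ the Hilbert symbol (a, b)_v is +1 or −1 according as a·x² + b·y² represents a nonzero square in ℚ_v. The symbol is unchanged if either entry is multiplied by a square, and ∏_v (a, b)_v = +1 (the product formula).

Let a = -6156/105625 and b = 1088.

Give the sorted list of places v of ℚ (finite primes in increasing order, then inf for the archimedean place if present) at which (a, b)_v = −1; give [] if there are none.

(a, b) ≡ (-19, 17) mod (ℚ^×)²; places V = {2, 3, 5, 13, 17, 19, ∞}.
(a,b)_3: α=4, u≡2; β=0, v≡2 (mod 3); (2|3)=-1, (2|3)=-1; sign (−1)^0·-1^0·-1^4 = +1.
(a,b)_5: α=-4, u≡1; β=0, v≡3 (mod 5); (1|5)=+1, (3|5)=-1; sign (−1)^0·+1^0·-1^-4 = +1.
(a,b)_19: α=1, u≡14; β=0, v≡5 (mod 19); (14|19)=-1, (5|19)=+1; sign (−1)^0·-1^0·+1^1 = +1.
(a,b)_∞: sgn(-19)=−, sgn(17)=+, so +1.
(a,b)_2: α=2, β=6; u≡5, v≡1 (mod 8); ε(u)ε(v)=0·0, αω(v)=2·0, βω(u)=6·1; sum ≡ 0  ⇒  +1.
(a,b)_17: α=0, u≡8; β=1, v≡13 (mod 17); (8|17)=+1, (13|17)=+1; sign (−1)^0·+1^1·+1^0 = +1.
(a,b)_13: α=-2, u≡6; β=0, v≡9 (mod 13); (6|13)=-1, (9|13)=+1; sign (−1)^0·-1^0·+1^-2 = +1.
Every local symbol is +1, so the conic -19·x² + 17·y² = z² has ℚ_v-points for all v and hence a ℚ-point; (a, b / ℚ) ≅ M_2(ℚ).

[]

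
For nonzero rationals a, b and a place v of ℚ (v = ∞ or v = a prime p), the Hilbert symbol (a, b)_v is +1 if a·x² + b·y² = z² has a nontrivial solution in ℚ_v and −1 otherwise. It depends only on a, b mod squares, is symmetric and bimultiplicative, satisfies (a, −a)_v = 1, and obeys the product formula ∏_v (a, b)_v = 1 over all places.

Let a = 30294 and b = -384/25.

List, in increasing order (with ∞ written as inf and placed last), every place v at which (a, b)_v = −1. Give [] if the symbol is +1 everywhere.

(a, b) ≡ (374, -6) mod (ℚ^×)²; places V = {2, 3, 5, 11, 17, ∞}.
(a,b)_5: α=0, u≡4; β=-2, v≡1 (mod 5); (4|5)=+1, (1|5)=+1; sign (−1)^0·+1^-2·+1^0 = +1.
(a,b)_3: α=4, u≡2; β=1, v≡1 (mod 3); (2|3)=-1, (1|3)=+1; sign (−1)^0·-1^1·+1^4 = -1.
(a,b)_∞: sgn(374)=+, sgn(-6)=−, so +1.
(a,b)_11: α=1, u≡4; β=0, v≡4 (mod 11); (4|11)=+1, (4|11)=+1; sign (−1)^0·+1^0·+1^1 = +1.
(a,b)_17: α=1, u≡14; β=0, v≡3 (mod 17); (14|17)=-1, (3|17)=-1; sign (−1)^0·-1^0·-1^1 = -1.
(a,b)_2: α=1, β=7; u≡3, v≡5 (mod 8); ε(u)ε(v)=1·0, αω(v)=1·1, βω(u)=7·1; sum ≡ 0  ⇒  +1.
Ram(374, -6) = {3, 17}; no ℚ_3-point on the conic.

[3, 17]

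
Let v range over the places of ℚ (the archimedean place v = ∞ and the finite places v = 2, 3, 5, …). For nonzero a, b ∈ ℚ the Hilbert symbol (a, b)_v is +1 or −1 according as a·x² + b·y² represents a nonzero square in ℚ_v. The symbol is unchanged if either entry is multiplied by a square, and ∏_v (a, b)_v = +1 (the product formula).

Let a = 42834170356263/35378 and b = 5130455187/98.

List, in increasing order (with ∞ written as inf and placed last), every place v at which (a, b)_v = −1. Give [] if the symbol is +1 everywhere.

Mod squares: a ≡ 879934, b ≡ 114774. Check v ∈ {∞, 2, 3, 7, 11, 13, 19, 23, 37, 47}.
v=7: a=7^-2·(≡6), b=7^-2·(≡2) mod 7; (6|7)=-1, (2|7)=+1; (−1)^{-2·-2·3}·(-1)^-2·(+1)^-2 = +1.
v=19: a=19^-2·(≡17), b=19^0·(≡14) mod 19; (17|19)=+1, (14|19)=-1; (−1)^{-2·0·9}·(+1)^0·(-1)^-2 = +1.
v=37: a=37^1·(≡3), b=37^1·(≡22) mod 37; (3|37)=+1, (22|37)=-1; (−1)^{1·1·18}·(+1)^1·(-1)^1 = -1.
v=2: v_2(a)=-1, v_2(b)=-1; units ≡ 7, 3 (mod 8); ε·ε+αω+βω = 1·1+-1·1+-1·0 ≡ 0  ⇒  (a,b)_2 = +1.
v=47: a=47^1·(≡27), b=47^1·(≡10) mod 47; (27|47)=+1, (10|47)=-1; (−1)^{1·1·23}·(+1)^1·(-1)^1 = +1.
v=23: a=23^3·(≡3), b=23^2·(≡18) mod 23; (3|23)=+1, (18|23)=+1; (−1)^{3·2·11}·(+1)^2·(+1)^3 = +1.
v=13: a=13^2·(≡1), b=13^2·(≡12) mod 13; (1|13)=+1, (12|13)=+1; (−1)^{2·2·6}·(+1)^2·(+1)^2 = +1.
v=11: a=11^3·(≡7), b=11^1·(≡10) mod 11; (7|11)=-1, (10|11)=-1; (−1)^{3·1·5}·(-1)^1·(-1)^3 = -1.
v=∞: 879934 > 0 and 114774 > 0  ⇒  (a,b)_∞ = +1.
v=3: a=3^2·(≡1), b=3^1·(≡2) mod 3; (1|3)=+1, (2|3)=-1; (−1)^{2·1·1}·(+1)^1·(-1)^2 = +1.
(879934, 114774 / ℚ) ramifies at {11, 37}: a division algebra.

[11, 37]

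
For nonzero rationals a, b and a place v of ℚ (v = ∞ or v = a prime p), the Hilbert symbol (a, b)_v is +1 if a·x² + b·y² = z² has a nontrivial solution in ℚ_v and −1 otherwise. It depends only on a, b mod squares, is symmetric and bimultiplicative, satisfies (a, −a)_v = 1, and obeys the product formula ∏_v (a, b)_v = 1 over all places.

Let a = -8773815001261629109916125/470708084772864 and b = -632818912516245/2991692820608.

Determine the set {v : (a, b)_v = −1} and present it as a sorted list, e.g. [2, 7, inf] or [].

[5, inf]

Mod squares: a ≡ -5005, b ≡ -10. Check v ∈ {∞, 2, 3, 5, 7, 11, 13, 17, 23, 29}.
v=3: a=3^-2·(≡2), b=3^2·(≡2) mod 3; (2|3)=-1, (2|3)=-1; (−1)^{-2·2·1}·(-1)^2·(-1)^-2 = +1.
v=29: a=29^6·(≡21), b=29^4·(≡18) mod 29; (21|29)=-1, (18|29)=-1; (−1)^{6·4·14}·(-1)^4·(-1)^6 = +1.
v=2: v_2(a)=-12, v_2(b)=-7; units ≡ 3, 3 (mod 8); ε·ε+αω+βω = 1·1+-12·1+-7·1 ≡ 0  ⇒  (a,b)_2 = +1.
v=23: a=23^-2·(≡1), b=23^-4·(≡6) mod 23; (1|23)=+1, (6|23)=+1; (−1)^{-2·-4·11}·(+1)^-4·(+1)^-2 = +1.
v=17: a=17^-6·(≡3), b=17^-4·(≡6) mod 17; (3|17)=-1, (6|17)=-1; (−1)^{-6·-4·8}·(-1)^-4·(-1)^-6 = +1.
v=∞: -5005 < 0 and -10 < 0  ⇒  (a,b)_∞ = -1.
v=5: a=5^3·(≡4), b=5^1·(≡2) mod 5; (4|5)=+1, (2|5)=-1; (−1)^{3·1·2}·(+1)^1·(-1)^3 = -1.
v=11: a=11^3·(≡8), b=11^0·(≡5) mod 11; (8|11)=-1, (5|11)=+1; (−1)^{3·0·5}·(-1)^0·(+1)^3 = +1.
v=13: a=13^3·(≡6), b=13^2·(≡4) mod 13; (6|13)=-1, (4|13)=+1; (−1)^{3·2·6}·(-1)^2·(+1)^3 = +1.
v=7: a=7^9·(≡6), b=7^6·(≡2) mod 7; (6|7)=-1, (2|7)=+1; (−1)^{9·6·3}·(-1)^6·(+1)^9 = +1.
(-5005, -10 / ℚ) ramifies at {5, ∞}: a division algebra.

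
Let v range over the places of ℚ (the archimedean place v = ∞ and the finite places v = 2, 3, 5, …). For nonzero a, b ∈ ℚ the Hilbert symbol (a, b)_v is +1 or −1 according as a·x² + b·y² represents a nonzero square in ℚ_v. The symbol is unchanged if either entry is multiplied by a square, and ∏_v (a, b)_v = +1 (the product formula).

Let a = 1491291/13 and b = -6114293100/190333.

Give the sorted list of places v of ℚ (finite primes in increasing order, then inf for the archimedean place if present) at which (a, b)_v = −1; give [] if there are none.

(a, b) ≡ (663, -27183) mod (ℚ^×)²; places V = {2, 3, 5, 11, 13, 17, 19, 41, ∞}.
(a,b)_3: α=5, u≡2; β=5, v≡2 (mod 3); (2|3)=-1, (2|3)=-1; sign (−1)^1·-1^5·-1^5 = -1.
(a,b)_13: α=-1, u≡9; β=-1, v≡11 (mod 13); (9|13)=+1, (11|13)=-1; sign (−1)^0·+1^-1·-1^-1 = -1.
(a,b)_41: α=0, u≡3; β=1, v≡7 (mod 41); (3|41)=-1, (7|41)=-1; sign (−1)^0·-1^1·-1^0 = -1.
(a,b)_2: α=0, β=2; u≡7, v≡1 (mod 8); ε(u)ε(v)=1·0, αω(v)=0·0, βω(u)=2·0; sum ≡ 0  ⇒  +1.
(a,b)_19: α=2, u≡5; β=2, v≡7 (mod 19); (5|19)=+1, (7|19)=+1; sign (−1)^0·+1^2·+1^2 = +1.
(a,b)_∞: sgn(663)=+, sgn(-27183)=−, so +1.
(a,b)_5: α=0, u≡2; β=2, v≡2 (mod 5); (2|5)=-1, (2|5)=-1; sign (−1)^0·-1^2·-1^0 = +1.
(a,b)_17: α=1, u≡12; β=1, v≡8 (mod 17); (12|17)=-1, (8|17)=+1; sign (−1)^0·-1^1·+1^1 = -1.
(a,b)_11: α=0, u≡5; β=-4, v≡4 (mod 11); (5|11)=+1, (4|11)=+1; sign (−1)^0·+1^-4·+1^0 = +1.
|Ram(663, -27183)| = 4, even; anisotropic at {3, 13, 17, 41}.

[3, 13, 17, 41]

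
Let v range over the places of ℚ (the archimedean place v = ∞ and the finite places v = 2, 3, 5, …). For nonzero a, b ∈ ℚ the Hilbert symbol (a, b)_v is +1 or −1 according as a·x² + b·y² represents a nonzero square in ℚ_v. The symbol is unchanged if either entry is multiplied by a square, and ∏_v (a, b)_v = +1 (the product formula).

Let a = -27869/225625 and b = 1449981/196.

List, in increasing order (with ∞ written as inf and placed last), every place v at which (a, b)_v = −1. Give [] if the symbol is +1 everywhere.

Mod squares: a ≡ -29, b ≡ 221. Check v ∈ {∞, 2, 3, 5, 7, 13, 17, 19, 29, 31}.
v=5: a=5^-4·(≡1), b=5^0·(≡1) mod 5; (1|5)=+1, (1|5)=+1; (−1)^{-4·0·2}·(+1)^0·(+1)^-4 = +1.
v=2: v_2(a)=0, v_2(b)=-2; units ≡ 3, 5 (mod 8); ε·ε+αω+βω = 1·0+0·1+-2·1 ≡ 0  ⇒  (a,b)_2 = +1.
v=31: a=31^2·(≡18), b=31^0·(≡8) mod 31; (18|31)=+1, (8|31)=+1; (−1)^{2·0·15}·(+1)^0·(+1)^2 = +1.
v=29: a=29^1·(≡5), b=29^0·(≡11) mod 29; (5|29)=+1, (11|29)=-1; (−1)^{1·0·14}·(+1)^0·(-1)^1 = -1.
v=7: a=7^0·(≡5), b=7^-2·(≡2) mod 7; (5|7)=-1, (2|7)=+1; (−1)^{0·-2·3}·(-1)^-2·(+1)^0 = +1.
v=3: a=3^0·(≡1), b=3^8·(≡2) mod 3; (1|3)=+1, (2|3)=-1; (−1)^{0·8·1}·(+1)^8·(-1)^0 = +1.
v=19: a=19^-2·(≡17), b=19^0·(≡12) mod 19; (17|19)=+1, (12|19)=-1; (−1)^{-2·0·9}·(+1)^0·(-1)^-2 = +1.
v=13: a=13^0·(≡12), b=13^1·(≡10) mod 13; (12|13)=+1, (10|13)=+1; (−1)^{0·1·6}·(+1)^1·(+1)^0 = +1.
v=∞: -29 < 0 and 221 > 0  ⇒  (a,b)_∞ = +1.
v=17: a=17^0·(≡11), b=17^1·(≡8) mod 17; (11|17)=-1, (8|17)=+1; (−1)^{0·1·8}·(-1)^1·(+1)^0 = -1.
(-29, 221 / ℚ) ramifies at {17, 29}: a division algebra.

[17, 29]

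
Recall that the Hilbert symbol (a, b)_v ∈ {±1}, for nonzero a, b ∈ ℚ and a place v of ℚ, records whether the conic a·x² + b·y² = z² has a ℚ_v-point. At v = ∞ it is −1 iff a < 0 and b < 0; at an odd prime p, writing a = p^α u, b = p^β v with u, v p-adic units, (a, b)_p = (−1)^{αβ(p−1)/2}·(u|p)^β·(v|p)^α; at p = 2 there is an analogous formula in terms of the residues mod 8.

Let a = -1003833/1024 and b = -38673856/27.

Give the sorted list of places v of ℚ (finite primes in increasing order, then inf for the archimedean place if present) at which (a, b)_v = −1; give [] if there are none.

Mod squares: a ≡ -17, b ≡ -1812837. Check v ∈ {∞, 2, 3, 13, 17, 23, 43, 47}.
v=2: v_2(a)=-10, v_2(b)=6; units ≡ 7, 3 (mod 8); ε·ε+αω+βω = 1·1+-10·1+6·0 ≡ 1  ⇒  (a,b)_2 = -1.
v=∞: -17 < 0 and -1812837 < 0  ⇒  (a,b)_∞ = -1.
v=17: a=17^1·(≡15), b=17^0·(≡9) mod 17; (15|17)=+1, (9|17)=+1; (−1)^{1·0·8}·(+1)^0·(+1)^1 = +1.
v=23: a=23^0·(≡4), b=23^1·(≡3) mod 23; (4|23)=+1, (3|23)=+1; (−1)^{0·1·11}·(+1)^1·(+1)^0 = +1.
v=47: a=47^0·(≡43), b=47^1·(≡8) mod 47; (43|47)=-1, (8|47)=+1; (−1)^{0·1·23}·(-1)^1·(+1)^0 = -1.
v=13: a=13^0·(≡4), b=13^1·(≡8) mod 13; (4|13)=+1, (8|13)=-1; (−1)^{0·1·6}·(+1)^1·(-1)^0 = +1.
v=43: a=43^0·(≡32), b=43^1·(≡11) mod 43; (32|43)=-1, (11|43)=+1; (−1)^{0·1·21}·(-1)^1·(+1)^0 = -1.
v=3: a=3^10·(≡1), b=3^-3·(≡2) mod 3; (1|3)=+1, (2|3)=-1; (−1)^{10·-3·1}·(+1)^-3·(-1)^10 = +1.
(-17, -1812837 / ℚ) ramifies at {2, 43, 47, ∞}: a division algebra.

[2, 43, 47, inf]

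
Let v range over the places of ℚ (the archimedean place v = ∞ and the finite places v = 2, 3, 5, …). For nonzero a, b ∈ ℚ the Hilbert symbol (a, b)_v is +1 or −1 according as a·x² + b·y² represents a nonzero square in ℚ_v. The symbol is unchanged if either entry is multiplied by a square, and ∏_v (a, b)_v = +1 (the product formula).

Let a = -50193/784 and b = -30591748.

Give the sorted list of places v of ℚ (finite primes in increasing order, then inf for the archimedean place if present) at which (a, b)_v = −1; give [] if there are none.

[2, 3, 11, inf]

(a, b) ≡ (-33, -7647937) mod (ℚ^×)²; places V = {2, 3, 7, 11, 13, 19, 23, 37, 43, ∞}.
(a,b)_43: α=0, u≡16; β=1, v≡42 (mod 43); (16|43)=+1, (42|43)=-1; sign (−1)^0·+1^1·-1^0 = +1.
(a,b)_7: α=-2, u≡2; β=0, v≡2 (mod 7); (2|7)=+1, (2|7)=+1; sign (−1)^0·+1^0·+1^-2 = +1.
(a,b)_23: α=0, u≡8; β=1, v≡14 (mod 23); (8|23)=+1, (14|23)=-1; sign (−1)^0·+1^1·-1^0 = +1.
(a,b)_11: α=1, u≡8; β=1, v≡7 (mod 11); (8|11)=-1, (7|11)=-1; sign (−1)^1·-1^1·-1^1 = -1.
(a,b)_37: α=0, u≡34; β=1, v≡35 (mod 37); (34|37)=+1, (35|37)=-1; sign (−1)^0·+1^1·-1^0 = +1.
(a,b)_∞: sgn(-33)=−, sgn(-7647937)=−, so -1.
(a,b)_3: α=3, u≡1; β=0, v≡2 (mod 3); (1|3)=+1, (2|3)=-1; sign (−1)^0·+1^0·-1^3 = -1.
(a,b)_13: α=2, u≡7; β=0, v≡8 (mod 13); (7|13)=-1, (8|13)=-1; sign (−1)^0·-1^0·-1^2 = +1.
(a,b)_2: α=-4, β=2; u≡7, v≡7 (mod 8); ε(u)ε(v)=1·1, αω(v)=-4·0, βω(u)=2·0; sum ≡ 1  ⇒  -1.
(a,b)_19: α=0, u≡1; β=1, v≡6 (mod 19); (1|19)=+1, (6|19)=+1; sign (−1)^0·+1^1·+1^0 = +1.
Ram(-33, -7647937) = {2, 3, 11, ∞}; no ℚ_2-point on the conic.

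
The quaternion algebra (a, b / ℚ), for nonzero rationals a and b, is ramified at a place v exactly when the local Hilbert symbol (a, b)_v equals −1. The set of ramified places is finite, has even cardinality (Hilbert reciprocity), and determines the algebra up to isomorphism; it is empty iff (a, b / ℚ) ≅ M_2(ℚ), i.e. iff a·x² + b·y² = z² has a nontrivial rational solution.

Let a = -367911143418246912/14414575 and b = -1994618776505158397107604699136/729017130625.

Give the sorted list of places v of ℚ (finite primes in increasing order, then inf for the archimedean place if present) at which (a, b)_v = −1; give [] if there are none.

(a, b) ≡ (-2849, -1406) mod (ℚ^×)²; places V = {2, 3, 5, 7, 11, 17, 19, 37, 41, ∞}.
(a,b)_37: α=3, u≡26; β=5, v≡30 (mod 37); (26|37)=+1, (30|37)=+1; sign (−1)^0·+1^5·+1^3 = +1.
(a,b)_19: α=2, u≡9; β=5, v≡12 (mod 19); (9|19)=+1, (12|19)=-1; sign (−1)^0·+1^5·-1^2 = +1.
(a,b)_∞: sgn(-2849)=−, sgn(-1406)=−, so -1.
(a,b)_2: α=8, β=11; u≡7, v≡1 (mod 8); ε(u)ε(v)=1·0, αω(v)=8·0, βω(u)=11·0; sum ≡ 0  ⇒  +1.
(a,b)_3: α=10, u≡1; β=18, v≡1 (mod 3); (1|3)=+1, (1|3)=+1; sign (−1)^0·+1^18·+1^10 = +1.
(a,b)_5: α=-2, u≡1; β=-4, v≡1 (mod 5); (1|5)=+1, (1|5)=+1; sign (−1)^0·+1^-4·+1^-2 = +1.
(a,b)_41: α=-2, u≡40; β=-2, v≡11 (mod 41); (40|41)=+1, (11|41)=-1; sign (−1)^0·+1^-2·-1^-2 = +1.
(a,b)_11: α=3, u≡1; β=4, v≡7 (mod 11); (1|11)=+1, (7|11)=-1; sign (−1)^0·+1^4·-1^3 = -1.
(a,b)_7: α=-3, u≡5; β=-4, v≡1 (mod 7); (5|7)=-1, (1|7)=+1; sign (−1)^0·-1^-4·+1^-3 = +1.
(a,b)_17: α=0, u≡5; β=-2, v≡5 (mod 17); (5|17)=-1, (5|17)=-1; sign (−1)^0·-1^-2·-1^0 = +1.
Ram(-2849, -1406) = {11, ∞}; no ℚ_11-point on the conic.

[11, inf]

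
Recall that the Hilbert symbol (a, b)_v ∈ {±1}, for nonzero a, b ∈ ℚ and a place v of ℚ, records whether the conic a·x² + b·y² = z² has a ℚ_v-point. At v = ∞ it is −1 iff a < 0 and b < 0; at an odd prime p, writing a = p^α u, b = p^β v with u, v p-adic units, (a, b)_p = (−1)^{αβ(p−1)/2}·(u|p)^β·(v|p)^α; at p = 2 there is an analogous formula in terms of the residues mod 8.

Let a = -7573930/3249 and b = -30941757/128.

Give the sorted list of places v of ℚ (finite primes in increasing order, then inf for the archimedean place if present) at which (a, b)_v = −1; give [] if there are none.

(a, b) ≡ (-154570, -6314) mod (ℚ^×)²; places V = {2, 3, 5, 7, 11, 13, 19, 29, 41, ∞}.
(a,b)_29: α=1, u≡4; β=0, v≡19 (mod 29); (4|29)=+1, (19|29)=-1; sign (−1)^0·+1^0·-1^1 = -1.
(a,b)_7: α=2, u≡4; β=1, v≡2 (mod 7); (4|7)=+1, (2|7)=+1; sign (−1)^0·+1^1·+1^2 = +1.
(a,b)_5: α=1, u≡1; β=0, v≡1 (mod 5); (1|5)=+1, (1|5)=+1; sign (−1)^0·+1^0·+1^1 = +1.
(a,b)_41: α=1, u≡18; β=1, v≡2 (mod 41); (18|41)=+1, (2|41)=+1; sign (−1)^0·+1^1·+1^1 = +1.
(a,b)_11: α=0, u≡8; β=3, v≡1 (mod 11); (8|11)=-1, (1|11)=+1; sign (−1)^0·-1^3·+1^0 = -1.
(a,b)_∞: sgn(-154570)=−, sgn(-6314)=−, so -1.
(a,b)_2: α=1, β=-7; u≡3, v≡3 (mod 8); ε(u)ε(v)=1·1, αω(v)=1·1, βω(u)=-7·1; sum ≡ 1  ⇒  -1.
(a,b)_3: α=-2, u≡2; β=4, v≡1 (mod 3); (2|3)=-1, (1|3)=+1; sign (−1)^0·-1^4·+1^-2 = +1.
(a,b)_13: α=1, u≡2; β=0, v≡1 (mod 13); (2|13)=-1, (1|13)=+1; sign (−1)^0·-1^0·+1^1 = +1.
(a,b)_19: α=-2, u≡15; β=0, v≡2 (mod 19); (15|19)=-1, (2|19)=-1; sign (−1)^0·-1^0·-1^-2 = +1.
(-154570, -6314 / ℚ) ramifies at {2, 11, 29, ∞}: a division algebra.

[2, 11, 29, inf]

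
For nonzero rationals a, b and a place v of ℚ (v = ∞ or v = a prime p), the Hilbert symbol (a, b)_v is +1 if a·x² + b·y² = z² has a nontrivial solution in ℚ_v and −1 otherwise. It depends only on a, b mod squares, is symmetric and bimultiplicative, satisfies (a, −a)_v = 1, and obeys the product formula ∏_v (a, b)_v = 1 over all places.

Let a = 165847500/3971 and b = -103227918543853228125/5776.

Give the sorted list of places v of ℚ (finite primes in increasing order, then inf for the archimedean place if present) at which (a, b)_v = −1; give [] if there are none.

[3, 11]

(a, b) ≡ (1001, -1365) mod (ℚ^×)²; places V = {2, 3, 5, 7, 11, 13, 19, 37, ∞}.
(a,b)_11: α=-1, u≡3; β=4, v≡6 (mod 11); (3|11)=+1, (6|11)=-1; sign (−1)^0·+1^4·-1^-1 = -1.
(a,b)_7: α=1, u≡3; β=3, v≡4 (mod 7); (3|7)=-1, (4|7)=+1; sign (−1)^1·-1^3·+1^1 = +1.
(a,b)_2: α=2, β=-4; u≡1, v≡3 (mod 8); ε(u)ε(v)=0·1, αω(v)=2·1, βω(u)=-4·0; sum ≡ 0  ⇒  +1.
(a,b)_∞: sgn(1001)=+, sgn(-1365)=−, so +1.
(a,b)_37: α=0, u≡15; β=2, v≡21 (mod 37); (15|37)=-1, (21|37)=+1; sign (−1)^0·-1^2·+1^0 = +1.
(a,b)_3: α=6, u≡2; β=7, v≡1 (mod 3); (2|3)=-1, (1|3)=+1; sign (−1)^0·-1^7·+1^6 = -1.
(a,b)_5: α=4, u≡1; β=5, v≡2 (mod 5); (1|5)=+1, (2|5)=-1; sign (−1)^0·+1^5·-1^4 = +1.
(a,b)_19: α=-2, u≡10; β=-2, v≡13 (mod 19); (10|19)=-1, (13|19)=-1; sign (−1)^0·-1^-2·-1^-2 = +1.
(a,b)_13: α=1, u≡9; β=3, v≡9 (mod 13); (9|13)=+1, (9|13)=+1; sign (−1)^0·+1^3·+1^1 = +1.
Ram(1001, -1365) = {3, 11}; no ℚ_3-point on the conic.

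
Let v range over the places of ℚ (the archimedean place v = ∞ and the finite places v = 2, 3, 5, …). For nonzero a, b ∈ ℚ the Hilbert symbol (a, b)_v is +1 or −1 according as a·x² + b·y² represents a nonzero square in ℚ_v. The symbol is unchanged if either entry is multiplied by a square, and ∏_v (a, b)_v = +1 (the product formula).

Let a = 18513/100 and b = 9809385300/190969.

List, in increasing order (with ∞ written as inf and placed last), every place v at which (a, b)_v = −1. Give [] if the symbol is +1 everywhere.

(a, b) ≡ (17, 533) mod (ℚ^×)²; places V = {2, 3, 5, 11, 13, 17, 19, 23, 41, ∞}.
(a,b)_23: α=0, u≡17; β=-2, v≡13 (mod 23); (17|23)=-1, (13|23)=+1; sign (−1)^0·-1^-2·+1^0 = +1.
(a,b)_2: α=-2, β=2; u≡1, v≡5 (mod 8); ε(u)ε(v)=0·0, αω(v)=-2·1, βω(u)=2·0; sum ≡ 0  ⇒  +1.
(a,b)_41: α=0, u≡24; β=1, v≡3 (mod 41); (24|41)=-1, (3|41)=-1; sign (−1)^0·-1^1·-1^0 = -1.
(a,b)_11: α=2, u≡10; β=2, v≡9 (mod 11); (10|11)=-1, (9|11)=+1; sign (−1)^0·-1^2·+1^2 = +1.
(a,b)_5: α=-2, u≡2; β=2, v≡3 (mod 5); (2|5)=-1, (3|5)=-1; sign (−1)^0·-1^2·-1^-2 = +1.
(a,b)_3: α=2, u≡2; β=2, v≡2 (mod 3); (2|3)=-1, (2|3)=-1; sign (−1)^0·-1^2·-1^2 = +1.
(a,b)_19: α=0, u≡9; β=-2, v≡1 (mod 19); (9|19)=+1, (1|19)=+1; sign (−1)^0·+1^-2·+1^0 = +1.
(a,b)_13: α=0, u≡3; β=3, v≡2 (mod 13); (3|13)=+1, (2|13)=-1; sign (−1)^0·+1^3·-1^0 = +1.
(a,b)_∞: sgn(17)=+, sgn(533)=+, so +1.
(a,b)_17: α=1, u≡8; β=0, v≡10 (mod 17); (8|17)=+1, (10|17)=-1; sign (−1)^0·+1^0·-1^1 = -1.
Ram(17, 533) = {17, 41}; no ℚ_17-point on the conic.

[17, 41]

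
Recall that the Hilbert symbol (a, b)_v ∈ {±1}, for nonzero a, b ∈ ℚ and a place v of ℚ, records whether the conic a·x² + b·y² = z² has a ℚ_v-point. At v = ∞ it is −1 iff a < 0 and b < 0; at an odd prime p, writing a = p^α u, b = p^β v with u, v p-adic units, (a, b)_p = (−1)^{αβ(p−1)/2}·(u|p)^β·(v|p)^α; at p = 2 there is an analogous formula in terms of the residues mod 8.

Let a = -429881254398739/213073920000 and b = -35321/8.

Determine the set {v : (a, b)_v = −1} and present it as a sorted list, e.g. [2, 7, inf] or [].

[2, 11, 19, inf]

Mod squares: a ≡ -38, b ≡ -418. Check v ∈ {∞, 2, 3, 5, 11, 13, 17, 19, 29, 31, 37}.
v=29: a=29^2·(≡25), b=29^0·(≡11) mod 29; (25|29)=+1, (11|29)=-1; (−1)^{2·0·14}·(+1)^0·(-1)^2 = +1.
v=31: a=31^2·(≡13), b=31^0·(≡14) mod 31; (13|31)=-1, (14|31)=+1; (−1)^{2·0·15}·(-1)^0·(+1)^2 = +1.
v=5: a=5^-4·(≡3), b=5^0·(≡3) mod 5; (3|5)=-1, (3|5)=-1; (−1)^{-4·0·2}·(-1)^0·(-1)^-4 = +1.
v=17: a=17^-2·(≡15), b=17^0·(≡7) mod 17; (15|17)=+1, (7|17)=-1; (−1)^{-2·0·8}·(+1)^0·(-1)^-2 = +1.
v=11: a=11^2·(≡8), b=11^1·(≡7) mod 11; (8|11)=-1, (7|11)=-1; (−1)^{2·1·5}·(-1)^1·(-1)^2 = -1.
v=3: a=3^-2·(≡1), b=3^0·(≡2) mod 3; (1|3)=+1, (2|3)=-1; (−1)^{-2·0·1}·(+1)^0·(-1)^-2 = +1.
v=∞: -38 < 0 and -418 < 0  ⇒  (a,b)_∞ = -1.
v=19: a=19^1·(≡5), b=19^1·(≡17) mod 19; (5|19)=+1, (17|19)=+1; (−1)^{1·1·9}·(+1)^1·(+1)^1 = -1.
v=2: v_2(a)=-17, v_2(b)=-3; units ≡ 5, 7 (mod 8); ε·ε+αω+βω = 0·1+-17·0+-3·1 ≡ 1  ⇒  (a,b)_2 = -1.
v=37: a=37^2·(≡33), b=37^0·(≡11) mod 37; (33|37)=+1, (11|37)=+1; (−1)^{2·0·18}·(+1)^0·(+1)^2 = +1.
v=13: a=13^2·(≡1), b=13^2·(≡8) mod 13; (1|13)=+1, (8|13)=-1; (−1)^{2·2·6}·(+1)^2·(-1)^2 = +1.
Ram(-38, -418) = {2, 11, 19, ∞}; no ℚ_2-point on the conic.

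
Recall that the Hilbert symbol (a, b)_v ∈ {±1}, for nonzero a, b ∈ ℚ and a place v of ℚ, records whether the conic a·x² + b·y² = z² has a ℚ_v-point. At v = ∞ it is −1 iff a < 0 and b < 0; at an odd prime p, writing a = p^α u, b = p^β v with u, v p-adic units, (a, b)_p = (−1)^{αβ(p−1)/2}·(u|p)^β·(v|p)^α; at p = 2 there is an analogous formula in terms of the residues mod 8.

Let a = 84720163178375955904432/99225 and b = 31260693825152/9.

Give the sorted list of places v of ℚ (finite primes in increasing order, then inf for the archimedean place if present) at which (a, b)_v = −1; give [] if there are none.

Mod squares: a ≡ 1363, b ≡ 262922. Check v ∈ {∞, 2, 3, 5, 7, 11, 17, 19, 29, 37, 47}.
v=∞: 1363 > 0 and 262922 > 0  ⇒  (a,b)_∞ = +1.
v=17: a=17^2·(≡3), b=17^1·(≡16) mod 17; (3|17)=-1, (16|17)=+1; (−1)^{2·1·8}·(-1)^1·(+1)^2 = -1.
v=37: a=37^2·(≡29), b=37^1·(≡31) mod 37; (29|37)=-1, (31|37)=-1; (−1)^{2·1·18}·(-1)^1·(-1)^2 = -1.
v=5: a=5^-2·(≡3), b=5^0·(≡3) mod 5; (3|5)=-1, (3|5)=-1; (−1)^{-2·0·2}·(-1)^0·(-1)^-2 = +1.
v=3: a=3^-4·(≡1), b=3^-2·(≡2) mod 3; (1|3)=+1, (2|3)=-1; (−1)^{-4·-2·1}·(+1)^-2·(-1)^-4 = +1.
v=19: a=19^2·(≡12), b=19^1·(≡9) mod 19; (12|19)=-1, (9|19)=+1; (−1)^{2·1·9}·(-1)^1·(+1)^2 = -1.
v=2: v_2(a)=4, v_2(b)=7; units ≡ 3, 5 (mod 8); ε·ε+αω+βω = 1·0+4·1+7·1 ≡ 1  ⇒  (a,b)_2 = -1.
v=7: a=7^-2·(≡5), b=7^0·(≡4) mod 7; (5|7)=-1, (4|7)=+1; (−1)^{-2·0·3}·(-1)^0·(+1)^-2 = +1.
v=47: a=47^3·(≡29), b=47^2·(≡4) mod 47; (29|47)=-1, (4|47)=+1; (−1)^{3·2·23}·(-1)^2·(+1)^3 = +1.
v=29: a=29^3·(≡8), b=29^2·(≡17) mod 29; (8|29)=-1, (17|29)=-1; (−1)^{3·2·14}·(-1)^2·(-1)^3 = -1.
v=11: a=11^4·(≡8), b=11^1·(≡10) mod 11; (8|11)=-1, (10|11)=-1; (−1)^{4·1·5}·(-1)^1·(-1)^4 = -1.
(1363, 262922 / ℚ) ramifies at {2, 11, 17, 19, 29, 37}: a division algebra.

[2, 11, 17, 19, 29, 37]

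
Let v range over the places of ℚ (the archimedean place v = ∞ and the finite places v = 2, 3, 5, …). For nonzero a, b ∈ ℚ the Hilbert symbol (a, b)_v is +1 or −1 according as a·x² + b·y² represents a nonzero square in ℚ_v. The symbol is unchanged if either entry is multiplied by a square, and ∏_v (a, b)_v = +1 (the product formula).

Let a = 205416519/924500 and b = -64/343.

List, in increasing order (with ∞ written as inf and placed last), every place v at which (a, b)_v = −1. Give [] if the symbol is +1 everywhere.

[3, 5]

(a, b) ≡ (1155, -7) mod (ℚ^×)²; places V = {2, 3, 5, 7, 11, 23, 41, 43, ∞}.
(a,b)_2: α=-2, β=6; u≡3, v≡1 (mod 8); ε(u)ε(v)=1·0, αω(v)=-2·0, βω(u)=6·1; sum ≡ 0  ⇒  +1.
(a,b)_3: α=1, u≡1; β=0, v≡2 (mod 3); (1|3)=+1, (2|3)=-1; sign (−1)^0·+1^0·-1^1 = -1.
(a,b)_∞: sgn(1155)=+, sgn(-7)=−, so +1.
(a,b)_41: α=2, u≡7; β=0, v≡34 (mod 41); (7|41)=-1, (34|41)=-1; sign (−1)^0·-1^0·-1^2 = +1.
(a,b)_7: α=1, u≡2; β=-3, v≡6 (mod 7); (2|7)=+1, (6|7)=-1; sign (−1)^1·+1^-3·-1^1 = +1.
(a,b)_11: α=1, u≡7; β=0, v≡1 (mod 11); (7|11)=-1, (1|11)=+1; sign (−1)^0·-1^0·+1^1 = +1.
(a,b)_23: α=2, u≡17; β=0, v≡9 (mod 23); (17|23)=-1, (9|23)=+1; sign (−1)^0·-1^0·+1^2 = +1.
(a,b)_5: α=-3, u≡4; β=0, v≡2 (mod 5); (4|5)=+1, (2|5)=-1; sign (−1)^0·+1^0·-1^-3 = -1.
(a,b)_43: α=-2, u≡34; β=0, v≡21 (mod 43); (34|43)=-1, (21|43)=+1; sign (−1)^0·-1^0·+1^-2 = +1.
(1155, -7 / ℚ) ramifies at {3, 5}: a division algebra.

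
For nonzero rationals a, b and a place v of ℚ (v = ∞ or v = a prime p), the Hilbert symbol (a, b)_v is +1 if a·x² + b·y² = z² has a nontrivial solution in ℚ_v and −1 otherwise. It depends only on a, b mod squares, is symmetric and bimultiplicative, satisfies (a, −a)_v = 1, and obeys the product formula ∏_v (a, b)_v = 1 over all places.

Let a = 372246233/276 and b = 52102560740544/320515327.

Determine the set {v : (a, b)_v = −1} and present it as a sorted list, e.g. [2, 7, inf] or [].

[23, 29]

Mod squares: a ≡ 74037, b ≡ 3035517. Check v ∈ {∞, 2, 3, 11, 19, 23, 29, 31, 37, 41, 53}.
v=11: a=11^0·(≡7), b=11^-2·(≡5) mod 11; (7|11)=-1, (5|11)=+1; (−1)^{0·-2·5}·(-1)^-2·(+1)^0 = +1.
v=37: a=37^1·(≡11), b=37^1·(≡7) mod 37; (11|37)=+1, (7|37)=+1; (−1)^{1·1·18}·(+1)^1·(+1)^1 = +1.
v=31: a=31^2·(≡18), b=31^2·(≡8) mod 31; (18|31)=+1, (8|31)=+1; (−1)^{2·2·15}·(+1)^2·(+1)^2 = +1.
v=∞: 74037 > 0 and 3035517 > 0  ⇒  (a,b)_∞ = +1.
v=19: a=19^2·(≡8), b=19^2·(≡4) mod 19; (8|19)=-1, (4|19)=+1; (−1)^{2·2·9}·(-1)^2·(+1)^2 = +1.
v=2: v_2(a)=-2, v_2(b)=6; units ≡ 5, 5 (mod 8); ε·ε+αω+βω = 0·0+-2·1+6·1 ≡ 0  ⇒  (a,b)_2 = +1.
v=53: a=53^0·(≡4), b=53^-2·(≡19) mod 53; (4|53)=+1, (19|53)=-1; (−1)^{0·-2·26}·(+1)^-2·(-1)^0 = +1.
v=23: a=23^-1·(≡15), b=23^-1·(≡20) mod 23; (15|23)=-1, (20|23)=-1; (−1)^{-1·-1·11}·(-1)^-1·(-1)^-1 = -1.
v=3: a=3^-1·(≡1), b=3^7·(≡2) mod 3; (1|3)=+1, (2|3)=-1; (−1)^{-1·7·1}·(+1)^7·(-1)^-1 = +1.
v=29: a=29^1·(≡20), b=29^1·(≡15) mod 29; (20|29)=+1, (15|29)=-1; (−1)^{1·1·14}·(+1)^1·(-1)^1 = -1.
v=41: a=41^0·(≡32), b=41^-1·(≡8) mod 41; (32|41)=+1, (8|41)=+1; (−1)^{0·-1·20}·(+1)^-1·(+1)^0 = +1.
(74037, 3035517 / ℚ) ramifies at {23, 29}: a division algebra.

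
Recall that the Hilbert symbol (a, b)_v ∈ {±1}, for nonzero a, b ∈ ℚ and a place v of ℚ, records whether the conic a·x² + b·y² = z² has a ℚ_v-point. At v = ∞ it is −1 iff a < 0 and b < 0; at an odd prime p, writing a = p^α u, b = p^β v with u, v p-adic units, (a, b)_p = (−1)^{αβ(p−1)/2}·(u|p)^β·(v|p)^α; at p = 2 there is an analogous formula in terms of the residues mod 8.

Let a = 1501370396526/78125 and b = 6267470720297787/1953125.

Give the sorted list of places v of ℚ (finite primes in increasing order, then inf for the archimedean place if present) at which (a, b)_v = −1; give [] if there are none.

(a, b) ≡ (6630, 25415) mod (ℚ^×)²; places V = {2, 3, 5, 7, 11, 13, 17, 19, 23, ∞}.
(a,b)_17: α=1, u≡2; β=1, v≡13 (mod 17); (2|17)=+1, (13|17)=+1; sign (−1)^0·+1^1·+1^1 = +1.
(a,b)_3: α=1, u≡2; β=2, v≡2 (mod 3); (2|3)=-1, (2|3)=-1; sign (−1)^0·-1^2·-1^1 = -1.
(a,b)_11: α=2, u≡2; β=4, v≡1 (mod 11); (2|11)=-1, (1|11)=+1; sign (−1)^0·-1^4·+1^2 = +1.
(a,b)_7: α=2, u≡1; β=2, v≡5 (mod 7); (1|7)=+1, (5|7)=-1; sign (−1)^0·+1^2·-1^2 = +1.
(a,b)_13: α=1, u≡10; β=1, v≡11 (mod 13); (10|13)=+1, (11|13)=-1; sign (−1)^0·+1^1·-1^1 = -1.
(a,b)_23: α=2, u≡16; β=3, v≡3 (mod 23); (16|23)=+1, (3|23)=+1; sign (−1)^0·+1^3·+1^2 = +1.
(a,b)_2: α=1, β=0; u≡3, v≡7 (mod 8); ε(u)ε(v)=1·1, αω(v)=1·0, βω(u)=0·1; sum ≡ 1  ⇒  -1.
(a,b)_19: α=2, u≡15; β=2, v≡10 (mod 19); (15|19)=-1, (10|19)=-1; sign (−1)^0·-1^2·-1^2 = +1.
(a,b)_∞: sgn(6630)=+, sgn(25415)=+, so +1.
(a,b)_5: α=-7, u≡1; β=-9, v≡2 (mod 5); (1|5)=+1, (2|5)=-1; sign (−1)^0·+1^-9·-1^-7 = -1.
Ram(6630, 25415) = {2, 3, 5, 13}; no ℚ_2-point on the conic.

[2, 3, 5, 13]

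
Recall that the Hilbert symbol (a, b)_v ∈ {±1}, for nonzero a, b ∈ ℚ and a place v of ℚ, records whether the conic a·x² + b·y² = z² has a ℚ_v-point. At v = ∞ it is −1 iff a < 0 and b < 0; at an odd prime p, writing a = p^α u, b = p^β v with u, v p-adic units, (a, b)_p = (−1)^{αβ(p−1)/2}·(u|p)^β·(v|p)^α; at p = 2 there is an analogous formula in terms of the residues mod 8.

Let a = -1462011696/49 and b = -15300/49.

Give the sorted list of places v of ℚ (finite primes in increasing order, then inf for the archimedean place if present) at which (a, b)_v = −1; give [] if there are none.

(a, b) ≡ (-19, -17) mod (ℚ^×)²; places V = {2, 3, 5, 7, 17, 19, 43, ∞}.
(a,b)_7: α=-2, u≡2; β=-2, v≡2 (mod 7); (2|7)=+1, (2|7)=+1; sign (−1)^0·+1^-2·+1^-2 = +1.
(a,b)_5: α=0, u≡1; β=2, v≡2 (mod 5); (1|5)=+1, (2|5)=-1; sign (−1)^0·+1^2·-1^0 = +1.
(a,b)_3: α=2, u≡2; β=2, v≡1 (mod 3); (2|3)=-1, (1|3)=+1; sign (−1)^0·-1^2·+1^2 = +1.
(a,b)_∞: sgn(-19)=−, sgn(-17)=−, so -1.
(a,b)_43: α=2, u≡11; β=0, v≡30 (mod 43); (11|43)=+1, (30|43)=-1; sign (−1)^0·+1^0·-1^2 = +1.
(a,b)_17: α=2, u≡2; β=1, v≡8 (mod 17); (2|17)=+1, (8|17)=+1; sign (−1)^0·+1^1·+1^2 = +1.
(a,b)_2: α=4, β=2; u≡5, v≡7 (mod 8); ε(u)ε(v)=0·1, αω(v)=4·0, βω(u)=2·1; sum ≡ 0  ⇒  +1.
(a,b)_19: α=1, u≡14; β=0, v≡3 (mod 19); (14|19)=-1, (3|19)=-1; sign (−1)^0·-1^0·-1^1 = -1.
Ram(-19, -17) = {19, ∞}; no ℚ_19-point on the conic.

[19, inf]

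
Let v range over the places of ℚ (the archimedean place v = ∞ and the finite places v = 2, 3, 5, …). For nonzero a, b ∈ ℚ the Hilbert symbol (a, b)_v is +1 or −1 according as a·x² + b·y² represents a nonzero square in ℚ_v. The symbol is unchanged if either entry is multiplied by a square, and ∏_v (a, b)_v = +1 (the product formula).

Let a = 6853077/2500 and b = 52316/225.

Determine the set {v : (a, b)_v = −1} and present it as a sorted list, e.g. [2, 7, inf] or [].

[7, 29]

(a, b) ≡ (6293, 13079) mod (ℚ^×)²; places V = {2, 3, 5, 7, 11, 29, 31, 41, ∞}.
(a,b)_31: α=1, u≡22; β=0, v≡14 (mod 31); (22|31)=-1, (14|31)=+1; sign (−1)^0·-1^0·+1^1 = +1.
(a,b)_∞: sgn(6293)=+, sgn(13079)=+, so +1.
(a,b)_2: α=-2, β=2; u≡5, v≡7 (mod 8); ε(u)ε(v)=0·1, αω(v)=-2·0, βω(u)=2·1; sum ≡ 0  ⇒  +1.
(a,b)_11: α=2, u≡3; β=1, v≡3 (mod 11); (3|11)=+1, (3|11)=+1; sign (−1)^0·+1^1·+1^2 = +1.
(a,b)_41: α=0, u≡32; β=1, v≡31 (mod 41); (32|41)=+1, (31|41)=+1; sign (−1)^0·+1^1·+1^0 = +1.
(a,b)_5: α=-4, u≡3; β=-2, v≡4 (mod 5); (3|5)=-1, (4|5)=+1; sign (−1)^0·-1^-2·+1^-4 = +1.
(a,b)_7: α=1, u≡5; β=0, v≡5 (mod 7); (5|7)=-1, (5|7)=-1; sign (−1)^0·-1^0·-1^1 = -1.
(a,b)_29: α=1, u≡18; β=1, v≡24 (mod 29); (18|29)=-1, (24|29)=+1; sign (−1)^0·-1^1·+1^1 = -1.
(a,b)_3: α=2, u≡2; β=-2, v≡2 (mod 3); (2|3)=-1, (2|3)=-1; sign (−1)^0·-1^-2·-1^2 = +1.
Ram(6293, 13079) = {7, 29}; no ℚ_7-point on the conic.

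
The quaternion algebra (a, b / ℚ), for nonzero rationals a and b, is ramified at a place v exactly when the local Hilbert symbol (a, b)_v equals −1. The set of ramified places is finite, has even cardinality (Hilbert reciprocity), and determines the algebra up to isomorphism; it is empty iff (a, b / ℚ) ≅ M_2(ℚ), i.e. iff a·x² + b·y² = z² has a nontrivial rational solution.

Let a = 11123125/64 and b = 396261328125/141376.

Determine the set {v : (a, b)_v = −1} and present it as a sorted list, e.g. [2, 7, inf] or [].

Mod squares: a ≡ 13, b ≡ 741. Check v ∈ {∞, 2, 3, 5, 13, 19, 37, 47}.
v=5: a=5^4·(≡3), b=5^8·(≡4) mod 5; (3|5)=-1, (4|5)=+1; (−1)^{4·8·2}·(-1)^8·(+1)^4 = +1.
v=2: v_2(a)=-6, v_2(b)=-6; units ≡ 5, 5 (mod 8); ε·ε+αω+βω = 0·0+-6·1+-6·1 ≡ 0  ⇒  (a,b)_2 = +1.
v=13: a=13^1·(≡9), b=13^1·(≡7) mod 13; (9|13)=+1, (7|13)=-1; (−1)^{1·1·6}·(+1)^1·(-1)^1 = -1.
v=47: a=47^0·(≡20), b=47^-2·(≡27) mod 47; (20|47)=-1, (27|47)=+1; (−1)^{0·-2·23}·(-1)^-2·(+1)^0 = +1.
v=19: a=19^0·(≡18), b=19^1·(≡5) mod 19; (18|19)=-1, (5|19)=+1; (−1)^{0·1·9}·(-1)^1·(+1)^0 = -1.
v=3: a=3^0·(≡1), b=3^1·(≡1) mod 3; (1|3)=+1, (1|3)=+1; (−1)^{0·1·1}·(+1)^1·(+1)^0 = +1.
v=∞: 13 > 0 and 741 > 0  ⇒  (a,b)_∞ = +1.
v=37: a=37^2·(≡20), b=37^2·(≡21) mod 37; (20|37)=-1, (21|37)=+1; (−1)^{2·2·18}·(-1)^2·(+1)^2 = +1.
(13, 741 / ℚ) ramifies at {13, 19}: a division algebra.

[13, 19]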